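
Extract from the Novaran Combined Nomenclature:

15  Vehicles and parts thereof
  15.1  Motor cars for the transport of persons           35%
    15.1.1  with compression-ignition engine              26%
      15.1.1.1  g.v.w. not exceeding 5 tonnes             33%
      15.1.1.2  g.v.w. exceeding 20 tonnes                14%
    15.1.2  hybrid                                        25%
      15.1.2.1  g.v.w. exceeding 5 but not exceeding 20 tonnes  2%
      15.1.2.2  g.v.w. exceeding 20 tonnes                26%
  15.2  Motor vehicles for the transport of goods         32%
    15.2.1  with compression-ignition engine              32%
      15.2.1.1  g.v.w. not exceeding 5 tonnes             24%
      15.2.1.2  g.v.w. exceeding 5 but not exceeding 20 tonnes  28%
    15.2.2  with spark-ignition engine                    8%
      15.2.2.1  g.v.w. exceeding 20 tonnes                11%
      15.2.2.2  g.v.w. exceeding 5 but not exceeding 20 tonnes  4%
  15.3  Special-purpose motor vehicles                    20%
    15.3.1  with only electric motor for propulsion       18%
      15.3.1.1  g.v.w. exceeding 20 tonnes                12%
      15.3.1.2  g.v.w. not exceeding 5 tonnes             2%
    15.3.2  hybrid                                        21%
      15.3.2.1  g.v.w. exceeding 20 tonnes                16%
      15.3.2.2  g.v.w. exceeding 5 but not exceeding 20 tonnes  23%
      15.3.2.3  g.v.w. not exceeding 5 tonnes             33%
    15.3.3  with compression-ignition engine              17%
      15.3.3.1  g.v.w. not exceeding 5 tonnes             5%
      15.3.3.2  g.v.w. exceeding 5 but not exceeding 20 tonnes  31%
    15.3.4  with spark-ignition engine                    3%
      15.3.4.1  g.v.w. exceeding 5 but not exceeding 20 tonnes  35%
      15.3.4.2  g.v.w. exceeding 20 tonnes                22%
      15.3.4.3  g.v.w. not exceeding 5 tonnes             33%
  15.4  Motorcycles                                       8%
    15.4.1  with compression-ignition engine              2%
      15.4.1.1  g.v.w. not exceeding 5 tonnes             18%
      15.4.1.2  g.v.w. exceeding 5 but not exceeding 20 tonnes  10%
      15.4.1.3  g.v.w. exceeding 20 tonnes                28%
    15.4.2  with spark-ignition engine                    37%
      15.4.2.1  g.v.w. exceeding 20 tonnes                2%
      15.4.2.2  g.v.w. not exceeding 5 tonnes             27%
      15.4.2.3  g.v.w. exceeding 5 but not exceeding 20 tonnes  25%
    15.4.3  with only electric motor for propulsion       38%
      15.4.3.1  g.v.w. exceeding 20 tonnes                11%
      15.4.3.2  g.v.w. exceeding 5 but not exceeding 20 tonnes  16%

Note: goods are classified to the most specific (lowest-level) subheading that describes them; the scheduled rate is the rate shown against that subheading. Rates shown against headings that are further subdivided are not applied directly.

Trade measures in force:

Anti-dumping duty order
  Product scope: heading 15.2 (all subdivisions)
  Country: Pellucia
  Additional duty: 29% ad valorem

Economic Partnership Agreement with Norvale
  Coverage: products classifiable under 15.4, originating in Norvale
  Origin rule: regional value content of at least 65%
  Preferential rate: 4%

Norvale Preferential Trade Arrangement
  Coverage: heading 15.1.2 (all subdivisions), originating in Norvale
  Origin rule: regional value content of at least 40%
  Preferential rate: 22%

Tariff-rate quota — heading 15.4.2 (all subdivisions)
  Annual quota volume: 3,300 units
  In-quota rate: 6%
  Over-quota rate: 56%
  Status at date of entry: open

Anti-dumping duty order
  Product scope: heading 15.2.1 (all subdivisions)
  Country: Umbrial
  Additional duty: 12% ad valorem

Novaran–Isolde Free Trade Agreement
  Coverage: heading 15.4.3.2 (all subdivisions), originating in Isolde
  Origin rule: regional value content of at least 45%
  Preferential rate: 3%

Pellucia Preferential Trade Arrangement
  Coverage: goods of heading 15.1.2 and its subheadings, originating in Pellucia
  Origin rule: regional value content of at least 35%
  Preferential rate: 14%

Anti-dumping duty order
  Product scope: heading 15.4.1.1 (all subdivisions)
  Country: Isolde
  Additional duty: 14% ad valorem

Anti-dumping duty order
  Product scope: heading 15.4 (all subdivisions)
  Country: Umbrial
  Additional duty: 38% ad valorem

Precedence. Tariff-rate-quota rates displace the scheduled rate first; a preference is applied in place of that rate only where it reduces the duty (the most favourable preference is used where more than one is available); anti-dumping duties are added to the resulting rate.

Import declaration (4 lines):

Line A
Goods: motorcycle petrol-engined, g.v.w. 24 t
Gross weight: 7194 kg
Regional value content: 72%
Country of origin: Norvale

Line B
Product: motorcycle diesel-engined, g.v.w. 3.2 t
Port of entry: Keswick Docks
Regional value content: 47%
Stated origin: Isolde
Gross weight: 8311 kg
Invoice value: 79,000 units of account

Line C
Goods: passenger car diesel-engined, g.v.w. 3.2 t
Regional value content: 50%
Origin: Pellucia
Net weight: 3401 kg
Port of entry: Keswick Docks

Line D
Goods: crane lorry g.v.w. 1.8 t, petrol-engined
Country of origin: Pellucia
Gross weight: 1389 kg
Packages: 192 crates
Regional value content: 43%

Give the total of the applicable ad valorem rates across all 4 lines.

Line A: motorcycle → 15.4; petrol-engined → 15.4.2; g.v.w. 24 t → 15.4.2.1. Scheduled 2%. quota on 15.4.2 open → in-quota 6%; Norvale agreement on 15.4: RVC ≥ 65% → 4% available; Norvale agreement on 15.1.2: 15.4.2.1 not covered; preferential 4%. → 4%.
Line B: motorcycle → 15.4; diesel-engined → 15.4.1; g.v.w. 3.2 t → 15.4.1.1. Scheduled 18%. Isolde agreement on 15.4.3.2: 15.4.1.1 not covered; anti-dumping (Isolde, 15.4.1.1): +14%; total 18% + 14% = 32%. → 32%.
Line C: passenger car → 15.1; diesel-engined → 15.1.1; g.v.w. 3.2 t → 15.1.1.1. Scheduled 33%. Pellucia agreement on 15.1.2: 15.1.1.1 not covered. → 33%.
Line D: crane lorry → 15.3; petrol-engined → 15.3.4; g.v.w. 1.8 t → 15.3.4.3. Scheduled 33%. Pellucia agreement on 15.1.2: 15.3.4.3 not covered. → 33%.
Sum: 4% + 32% + 33% + 33% = 102%.

102%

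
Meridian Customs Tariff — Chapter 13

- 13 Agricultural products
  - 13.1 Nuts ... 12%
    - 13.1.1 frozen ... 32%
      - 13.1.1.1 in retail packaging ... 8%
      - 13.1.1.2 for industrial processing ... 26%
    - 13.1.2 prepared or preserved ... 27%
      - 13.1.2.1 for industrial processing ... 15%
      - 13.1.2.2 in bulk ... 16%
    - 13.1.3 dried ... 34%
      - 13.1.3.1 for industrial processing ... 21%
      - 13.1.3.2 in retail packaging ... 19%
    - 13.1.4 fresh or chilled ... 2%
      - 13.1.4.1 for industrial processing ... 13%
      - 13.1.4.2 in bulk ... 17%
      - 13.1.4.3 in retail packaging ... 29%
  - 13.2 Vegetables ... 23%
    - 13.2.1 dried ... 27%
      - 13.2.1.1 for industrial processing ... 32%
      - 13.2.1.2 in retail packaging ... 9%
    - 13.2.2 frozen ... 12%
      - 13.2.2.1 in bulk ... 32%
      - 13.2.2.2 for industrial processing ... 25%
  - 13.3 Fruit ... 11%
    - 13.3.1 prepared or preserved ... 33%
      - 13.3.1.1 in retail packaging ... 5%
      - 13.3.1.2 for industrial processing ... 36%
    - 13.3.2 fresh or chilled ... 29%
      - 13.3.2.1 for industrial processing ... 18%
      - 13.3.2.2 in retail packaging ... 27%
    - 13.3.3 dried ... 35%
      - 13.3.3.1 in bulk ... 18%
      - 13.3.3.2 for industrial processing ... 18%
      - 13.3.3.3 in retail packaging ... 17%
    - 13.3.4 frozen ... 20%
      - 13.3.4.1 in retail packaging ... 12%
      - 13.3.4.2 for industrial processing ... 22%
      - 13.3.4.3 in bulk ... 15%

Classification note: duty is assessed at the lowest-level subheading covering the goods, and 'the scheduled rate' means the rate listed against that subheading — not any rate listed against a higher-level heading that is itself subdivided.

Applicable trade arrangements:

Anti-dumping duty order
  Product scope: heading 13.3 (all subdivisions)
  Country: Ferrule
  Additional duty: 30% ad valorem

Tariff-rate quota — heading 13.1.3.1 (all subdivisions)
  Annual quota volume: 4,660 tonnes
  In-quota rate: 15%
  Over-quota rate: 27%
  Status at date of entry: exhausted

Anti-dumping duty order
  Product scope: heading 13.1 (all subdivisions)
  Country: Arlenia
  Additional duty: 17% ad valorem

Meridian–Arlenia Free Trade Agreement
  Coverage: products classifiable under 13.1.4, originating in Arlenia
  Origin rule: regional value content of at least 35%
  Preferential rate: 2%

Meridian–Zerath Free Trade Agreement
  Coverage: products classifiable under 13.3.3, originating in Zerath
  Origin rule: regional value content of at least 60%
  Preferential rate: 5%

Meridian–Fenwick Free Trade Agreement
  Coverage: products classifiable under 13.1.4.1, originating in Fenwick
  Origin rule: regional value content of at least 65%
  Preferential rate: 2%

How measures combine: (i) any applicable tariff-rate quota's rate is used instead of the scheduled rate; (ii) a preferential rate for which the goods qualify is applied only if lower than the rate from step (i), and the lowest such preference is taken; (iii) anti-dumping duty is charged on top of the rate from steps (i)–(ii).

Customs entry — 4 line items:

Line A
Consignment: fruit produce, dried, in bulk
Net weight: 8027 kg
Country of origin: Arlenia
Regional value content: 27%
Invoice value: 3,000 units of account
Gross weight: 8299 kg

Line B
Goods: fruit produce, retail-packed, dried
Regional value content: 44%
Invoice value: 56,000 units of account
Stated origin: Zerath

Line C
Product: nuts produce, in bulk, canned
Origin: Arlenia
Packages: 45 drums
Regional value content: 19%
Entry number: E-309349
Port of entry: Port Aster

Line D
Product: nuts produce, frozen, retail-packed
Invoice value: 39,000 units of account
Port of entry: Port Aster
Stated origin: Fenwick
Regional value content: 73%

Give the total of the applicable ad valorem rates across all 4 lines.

76%

Line A: fruit → 13.3; dried → 13.3.3; in bulk → 13.3.3.1. Scheduled 18%. Arlenia agreement on 13.1.4: 13.3.3.1 not covered. → 18%.
Line B: fruit → 13.3; dried → 13.3.3; retail-packed → 13.3.3.3. Scheduled 17%. Zerath agreement on 13.3.3: RVC < 60%. → 17%.
Line C: nuts → 13.1; canned → 13.1.2; in bulk → 13.1.2.2. Scheduled 16%. Arlenia agreement on 13.1.4: 13.1.2.2 not covered; anti-dumping (Arlenia, 13.1): +17%; total 16% + 17% = 33%. → 33%.
Line D: nuts → 13.1; frozen → 13.1.1; retail-packed → 13.1.1.1. Scheduled 8%. Fenwick agreement on 13.1.4.1: 13.1.1.1 not covered. → 8%.
Sum: 18% + 17% + 33% + 8% = 76%.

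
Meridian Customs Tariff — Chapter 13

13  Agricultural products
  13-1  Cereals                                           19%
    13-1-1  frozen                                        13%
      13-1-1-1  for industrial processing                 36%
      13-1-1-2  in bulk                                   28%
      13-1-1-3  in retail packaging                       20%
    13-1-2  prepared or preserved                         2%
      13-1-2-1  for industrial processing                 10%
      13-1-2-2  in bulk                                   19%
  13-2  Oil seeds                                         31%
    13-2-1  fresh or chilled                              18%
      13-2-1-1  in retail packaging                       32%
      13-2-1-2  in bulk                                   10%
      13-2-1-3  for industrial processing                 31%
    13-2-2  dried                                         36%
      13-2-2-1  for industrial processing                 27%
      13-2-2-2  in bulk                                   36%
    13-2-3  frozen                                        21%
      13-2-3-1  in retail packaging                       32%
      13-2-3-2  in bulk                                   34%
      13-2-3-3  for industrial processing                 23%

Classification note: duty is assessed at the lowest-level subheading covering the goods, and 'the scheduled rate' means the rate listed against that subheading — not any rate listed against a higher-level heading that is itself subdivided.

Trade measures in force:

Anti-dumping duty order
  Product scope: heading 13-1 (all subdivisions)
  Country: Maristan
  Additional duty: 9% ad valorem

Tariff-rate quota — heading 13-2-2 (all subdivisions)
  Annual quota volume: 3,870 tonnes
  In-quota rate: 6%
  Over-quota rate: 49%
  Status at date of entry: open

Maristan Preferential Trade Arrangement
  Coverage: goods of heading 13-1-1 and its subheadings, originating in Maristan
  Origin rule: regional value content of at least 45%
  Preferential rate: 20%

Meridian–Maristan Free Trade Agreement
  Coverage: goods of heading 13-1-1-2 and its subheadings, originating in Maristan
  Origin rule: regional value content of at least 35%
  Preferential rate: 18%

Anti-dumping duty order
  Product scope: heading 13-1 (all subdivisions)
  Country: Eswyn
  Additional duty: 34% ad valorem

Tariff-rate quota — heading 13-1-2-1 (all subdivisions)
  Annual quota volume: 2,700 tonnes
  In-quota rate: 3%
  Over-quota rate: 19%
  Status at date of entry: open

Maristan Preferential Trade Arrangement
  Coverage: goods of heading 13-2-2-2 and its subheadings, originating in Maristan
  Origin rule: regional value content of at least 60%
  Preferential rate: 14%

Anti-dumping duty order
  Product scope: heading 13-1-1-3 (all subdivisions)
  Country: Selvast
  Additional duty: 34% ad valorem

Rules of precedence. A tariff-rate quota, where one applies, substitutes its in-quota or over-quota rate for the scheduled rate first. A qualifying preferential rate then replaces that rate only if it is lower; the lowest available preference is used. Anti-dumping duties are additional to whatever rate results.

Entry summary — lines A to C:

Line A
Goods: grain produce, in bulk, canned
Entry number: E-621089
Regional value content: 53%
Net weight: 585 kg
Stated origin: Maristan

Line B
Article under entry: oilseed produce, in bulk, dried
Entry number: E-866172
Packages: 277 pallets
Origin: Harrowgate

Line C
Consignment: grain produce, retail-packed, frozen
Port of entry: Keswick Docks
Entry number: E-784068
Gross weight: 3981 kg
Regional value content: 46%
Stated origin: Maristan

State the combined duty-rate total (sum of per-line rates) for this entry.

63%

Line A: grain → 13-1; canned → 13-1-2; in bulk → 13-1-2-2. Scheduled 19%. Maristan agreement on 13-1-1: 13-1-2-2 not covered; Maristan agreement on 13-1-1-2: 13-1-2-2 not covered; Maristan agreement on 13-2-2-2: 13-1-2-2 not covered; anti-dumping (Maristan, 13-1): +9%; total 19% + 9% = 28%. → 28%.
Line B: oilseed → 13-2; dried → 13-2-2; in bulk → 13-2-2-2. Scheduled 36%. quota on 13-2-2 open → in-quota 6%. → 6%.
Line C: grain → 13-1; frozen → 13-1-1; retail-packed → 13-1-1-3. Scheduled 20%. Maristan agreement on 13-1-1: RVC ≥ 45% → 20% available; Maristan agreement on 13-1-1-2: 13-1-1-3 not covered; Maristan agreement on 13-2-2-2: 13-1-1-3 not covered; preference 20% not lower than 20% → no reduction; anti-dumping (Maristan, 13-1): +9%; total 20% + 9% = 29%. → 29%.
Sum: 28% + 6% + 29% = 63%.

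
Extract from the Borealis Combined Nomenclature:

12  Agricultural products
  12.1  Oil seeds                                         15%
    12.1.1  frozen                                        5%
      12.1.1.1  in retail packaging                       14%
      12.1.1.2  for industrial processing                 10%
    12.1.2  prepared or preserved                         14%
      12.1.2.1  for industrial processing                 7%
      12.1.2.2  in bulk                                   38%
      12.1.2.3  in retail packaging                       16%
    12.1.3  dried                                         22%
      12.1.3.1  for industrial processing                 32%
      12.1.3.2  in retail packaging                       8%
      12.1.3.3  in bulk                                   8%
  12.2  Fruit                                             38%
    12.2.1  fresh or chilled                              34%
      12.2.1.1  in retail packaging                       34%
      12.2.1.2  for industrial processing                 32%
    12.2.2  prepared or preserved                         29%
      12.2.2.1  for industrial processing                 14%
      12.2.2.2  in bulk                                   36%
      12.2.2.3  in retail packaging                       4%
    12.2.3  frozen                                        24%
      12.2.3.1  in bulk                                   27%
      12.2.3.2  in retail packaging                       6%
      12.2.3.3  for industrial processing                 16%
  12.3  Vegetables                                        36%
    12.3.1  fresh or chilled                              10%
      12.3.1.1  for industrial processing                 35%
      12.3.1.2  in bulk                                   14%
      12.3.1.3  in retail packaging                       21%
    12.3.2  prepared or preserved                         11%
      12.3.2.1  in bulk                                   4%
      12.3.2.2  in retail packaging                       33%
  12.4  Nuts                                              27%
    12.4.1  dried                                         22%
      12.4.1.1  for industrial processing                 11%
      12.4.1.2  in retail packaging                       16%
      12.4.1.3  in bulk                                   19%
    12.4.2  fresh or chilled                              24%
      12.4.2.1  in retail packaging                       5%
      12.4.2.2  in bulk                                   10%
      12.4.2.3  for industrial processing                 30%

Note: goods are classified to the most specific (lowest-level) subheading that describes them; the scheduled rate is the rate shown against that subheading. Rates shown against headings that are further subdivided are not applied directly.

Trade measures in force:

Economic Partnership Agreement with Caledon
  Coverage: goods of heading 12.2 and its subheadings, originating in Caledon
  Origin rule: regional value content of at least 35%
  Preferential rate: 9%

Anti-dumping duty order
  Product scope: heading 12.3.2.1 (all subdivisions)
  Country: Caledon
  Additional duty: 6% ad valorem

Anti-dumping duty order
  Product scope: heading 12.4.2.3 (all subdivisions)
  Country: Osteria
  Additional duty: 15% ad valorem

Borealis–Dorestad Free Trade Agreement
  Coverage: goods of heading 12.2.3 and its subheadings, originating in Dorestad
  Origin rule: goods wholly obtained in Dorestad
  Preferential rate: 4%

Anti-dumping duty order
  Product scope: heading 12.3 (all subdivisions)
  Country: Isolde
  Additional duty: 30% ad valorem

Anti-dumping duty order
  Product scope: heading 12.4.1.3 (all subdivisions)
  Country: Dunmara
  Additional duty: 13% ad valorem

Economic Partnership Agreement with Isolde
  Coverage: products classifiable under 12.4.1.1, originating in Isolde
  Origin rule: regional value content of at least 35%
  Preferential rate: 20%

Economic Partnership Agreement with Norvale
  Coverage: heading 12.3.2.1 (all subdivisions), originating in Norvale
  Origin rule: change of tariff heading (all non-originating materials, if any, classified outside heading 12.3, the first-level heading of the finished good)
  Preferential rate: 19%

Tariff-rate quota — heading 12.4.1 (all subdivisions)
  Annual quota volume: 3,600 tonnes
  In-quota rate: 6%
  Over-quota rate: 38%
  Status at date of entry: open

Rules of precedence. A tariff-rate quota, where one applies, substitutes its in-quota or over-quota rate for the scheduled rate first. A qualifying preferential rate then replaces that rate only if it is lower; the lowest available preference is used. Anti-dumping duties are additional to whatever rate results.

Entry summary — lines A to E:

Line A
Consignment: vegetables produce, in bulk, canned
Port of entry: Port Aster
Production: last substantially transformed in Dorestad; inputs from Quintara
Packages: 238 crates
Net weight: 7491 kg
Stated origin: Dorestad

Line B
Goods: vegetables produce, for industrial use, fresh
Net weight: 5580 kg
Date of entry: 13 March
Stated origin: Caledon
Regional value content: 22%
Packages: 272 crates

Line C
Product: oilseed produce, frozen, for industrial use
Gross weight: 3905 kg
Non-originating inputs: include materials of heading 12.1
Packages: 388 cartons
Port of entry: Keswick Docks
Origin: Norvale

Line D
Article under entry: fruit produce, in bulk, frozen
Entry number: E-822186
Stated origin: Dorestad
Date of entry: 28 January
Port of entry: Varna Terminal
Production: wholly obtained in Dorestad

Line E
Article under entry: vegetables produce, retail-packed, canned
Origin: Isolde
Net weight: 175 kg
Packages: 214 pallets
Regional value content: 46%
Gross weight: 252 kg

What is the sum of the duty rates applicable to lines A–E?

116%

Line A: vegetables → 12.3; canned → 12.3.2; in bulk → 12.3.2.1. Scheduled 4%. Dorestad agreement on 12.2.3: 12.3.2.1 not covered. → 4%.
Line B: vegetables → 12.3; fresh → 12.3.1; for industrial use → 12.3.1.1. Scheduled 35%. Caledon agreement on 12.2: 12.3.1.1 not covered. → 35%.
Line C: oilseed → 12.1; frozen → 12.1.1; for industrial use → 12.1.1.2. Scheduled 10%. Norvale agreement on 12.3.2.1: 12.1.1.2 not covered. → 10%.
Line D: fruit → 12.2; frozen → 12.2.3; in bulk → 12.2.3.1. Scheduled 27%. Dorestad agreement on 12.2.3: wholly obtained → 4% available; preferential 4%. → 4%.
Line E: vegetables → 12.3; canned → 12.3.2; retail-packed → 12.3.2.2. Scheduled 33%. Isolde agreement on 12.4.1.1: 12.3.2.2 not covered; anti-dumping (Isolde, 12.3): +30%; total 33% + 30% = 63%. → 63%.
Sum: 4% + 35% + 10% + 4% + 63% = 116%.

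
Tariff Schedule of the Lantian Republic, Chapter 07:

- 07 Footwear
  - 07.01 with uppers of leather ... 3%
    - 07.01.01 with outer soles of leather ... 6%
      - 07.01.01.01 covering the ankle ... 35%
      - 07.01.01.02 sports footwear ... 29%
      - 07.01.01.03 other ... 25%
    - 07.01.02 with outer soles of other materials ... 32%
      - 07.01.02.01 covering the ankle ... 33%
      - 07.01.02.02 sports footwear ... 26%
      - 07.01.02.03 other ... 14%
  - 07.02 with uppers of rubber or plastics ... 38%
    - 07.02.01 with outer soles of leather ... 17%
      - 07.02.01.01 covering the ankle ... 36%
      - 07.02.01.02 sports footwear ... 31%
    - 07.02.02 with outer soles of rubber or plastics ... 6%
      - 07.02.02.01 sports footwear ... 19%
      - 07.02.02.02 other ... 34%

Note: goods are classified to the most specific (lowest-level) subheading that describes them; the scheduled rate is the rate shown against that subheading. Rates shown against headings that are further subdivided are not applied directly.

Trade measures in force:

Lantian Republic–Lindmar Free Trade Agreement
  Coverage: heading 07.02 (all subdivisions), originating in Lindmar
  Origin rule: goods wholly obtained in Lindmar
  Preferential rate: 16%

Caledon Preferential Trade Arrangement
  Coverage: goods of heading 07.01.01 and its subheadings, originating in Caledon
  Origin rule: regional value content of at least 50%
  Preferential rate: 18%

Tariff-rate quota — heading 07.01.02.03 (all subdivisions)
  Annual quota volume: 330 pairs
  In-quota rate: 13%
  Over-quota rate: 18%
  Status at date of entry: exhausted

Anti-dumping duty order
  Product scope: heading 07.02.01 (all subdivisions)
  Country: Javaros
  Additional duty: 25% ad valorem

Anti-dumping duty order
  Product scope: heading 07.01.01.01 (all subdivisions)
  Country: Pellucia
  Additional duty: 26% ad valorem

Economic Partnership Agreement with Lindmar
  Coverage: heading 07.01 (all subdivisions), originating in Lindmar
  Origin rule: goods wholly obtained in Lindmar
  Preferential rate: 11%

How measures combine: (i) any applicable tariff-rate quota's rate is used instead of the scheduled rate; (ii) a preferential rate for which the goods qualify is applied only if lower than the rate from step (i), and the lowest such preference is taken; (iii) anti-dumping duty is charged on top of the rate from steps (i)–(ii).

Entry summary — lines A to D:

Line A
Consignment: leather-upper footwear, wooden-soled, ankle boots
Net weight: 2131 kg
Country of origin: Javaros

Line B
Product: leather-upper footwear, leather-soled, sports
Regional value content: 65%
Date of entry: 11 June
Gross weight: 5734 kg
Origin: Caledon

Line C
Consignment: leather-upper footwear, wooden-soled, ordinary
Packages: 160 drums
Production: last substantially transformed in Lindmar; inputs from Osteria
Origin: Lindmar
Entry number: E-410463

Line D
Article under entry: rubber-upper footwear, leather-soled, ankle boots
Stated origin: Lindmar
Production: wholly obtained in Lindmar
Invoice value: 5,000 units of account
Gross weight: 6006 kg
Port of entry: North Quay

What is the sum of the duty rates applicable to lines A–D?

Line A: leather-upper → 07.01; wooden-soled → 07.01.02; ankle boots → 07.01.02.01. Scheduled 33%. No special measure applies. → 33%.
Line B: leather-upper → 07.01; leather-soled → 07.01.01; sports → 07.01.01.02. Scheduled 29%. Caledon agreement on 07.01.01: RVC ≥ 50% → 18% available; preferential 18%. → 18%.
Line C: leather-upper → 07.01; wooden-soled → 07.01.02; ordinary → 07.01.02.03. Scheduled 14%. quota on 07.01.02.03 exhausted → over-quota 18%; Lindmar agreement on 07.02: 07.01.02.03 not covered; Lindmar agreement on 07.01: not wholly obtained. → 18%.
Line D: rubber-upper → 07.02; leather-soled → 07.02.01; ankle boots → 07.02.01.01. Scheduled 36%. Lindmar agreement on 07.02: wholly obtained → 16% available; Lindmar agreement on 07.01: 07.02.01.01 not covered; preferential 16%. → 16%.
Sum: 33% + 18% + 18% + 16% = 85%.

85%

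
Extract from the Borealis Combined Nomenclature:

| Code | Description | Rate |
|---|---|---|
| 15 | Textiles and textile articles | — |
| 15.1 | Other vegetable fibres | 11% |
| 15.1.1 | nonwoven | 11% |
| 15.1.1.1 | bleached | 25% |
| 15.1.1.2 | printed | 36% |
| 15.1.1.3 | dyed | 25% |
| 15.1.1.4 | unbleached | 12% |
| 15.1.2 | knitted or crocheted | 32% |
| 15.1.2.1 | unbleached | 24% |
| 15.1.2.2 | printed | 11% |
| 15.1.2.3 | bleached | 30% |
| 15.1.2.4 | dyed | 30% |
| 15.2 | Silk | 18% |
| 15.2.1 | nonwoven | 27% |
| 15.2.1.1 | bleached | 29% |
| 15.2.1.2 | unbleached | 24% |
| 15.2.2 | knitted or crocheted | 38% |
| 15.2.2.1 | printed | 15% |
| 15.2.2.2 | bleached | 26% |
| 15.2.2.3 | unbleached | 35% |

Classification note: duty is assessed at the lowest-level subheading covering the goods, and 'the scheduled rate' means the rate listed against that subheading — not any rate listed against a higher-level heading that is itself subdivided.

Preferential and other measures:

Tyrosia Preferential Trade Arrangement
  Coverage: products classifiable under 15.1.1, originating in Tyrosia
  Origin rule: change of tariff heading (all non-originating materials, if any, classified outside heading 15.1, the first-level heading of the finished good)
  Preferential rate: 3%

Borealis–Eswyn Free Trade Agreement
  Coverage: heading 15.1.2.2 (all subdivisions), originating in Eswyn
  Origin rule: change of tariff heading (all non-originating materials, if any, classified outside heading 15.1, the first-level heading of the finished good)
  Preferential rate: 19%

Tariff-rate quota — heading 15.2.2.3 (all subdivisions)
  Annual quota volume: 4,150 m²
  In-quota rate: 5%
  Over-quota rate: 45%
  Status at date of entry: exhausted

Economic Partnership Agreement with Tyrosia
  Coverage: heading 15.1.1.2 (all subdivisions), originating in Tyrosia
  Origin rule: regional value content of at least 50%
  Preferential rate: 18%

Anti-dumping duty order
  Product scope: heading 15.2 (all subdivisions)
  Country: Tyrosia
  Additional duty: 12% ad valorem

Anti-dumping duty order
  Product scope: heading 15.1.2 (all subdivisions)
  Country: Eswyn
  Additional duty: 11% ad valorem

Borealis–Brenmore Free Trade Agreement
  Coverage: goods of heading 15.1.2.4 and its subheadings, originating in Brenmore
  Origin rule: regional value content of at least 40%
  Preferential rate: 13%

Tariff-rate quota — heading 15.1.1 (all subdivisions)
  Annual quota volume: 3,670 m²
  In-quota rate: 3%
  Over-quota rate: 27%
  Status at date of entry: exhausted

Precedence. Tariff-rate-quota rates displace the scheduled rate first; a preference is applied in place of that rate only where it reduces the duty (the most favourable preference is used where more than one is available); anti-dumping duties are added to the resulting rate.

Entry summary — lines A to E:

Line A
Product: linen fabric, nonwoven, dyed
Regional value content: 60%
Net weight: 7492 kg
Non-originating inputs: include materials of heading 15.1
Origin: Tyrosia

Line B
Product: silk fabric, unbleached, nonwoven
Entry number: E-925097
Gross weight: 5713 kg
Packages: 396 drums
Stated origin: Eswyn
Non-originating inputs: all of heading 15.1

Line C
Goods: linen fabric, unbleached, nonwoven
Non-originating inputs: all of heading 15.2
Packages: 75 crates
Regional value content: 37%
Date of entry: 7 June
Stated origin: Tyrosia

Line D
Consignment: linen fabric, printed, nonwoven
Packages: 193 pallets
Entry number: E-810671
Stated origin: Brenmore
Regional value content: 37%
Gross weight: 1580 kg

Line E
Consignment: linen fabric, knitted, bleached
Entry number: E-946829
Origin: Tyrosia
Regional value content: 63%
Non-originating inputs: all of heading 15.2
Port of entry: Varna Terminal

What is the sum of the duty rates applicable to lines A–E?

Line A: linen → 15.1; nonwoven → 15.1.1; dyed → 15.1.1.3. Scheduled 25%. quota on 15.1.1 exhausted → over-quota 27%; Tyrosia agreement on 15.1.1: CTH not met; Tyrosia agreement on 15.1.1.2: 15.1.1.3 not covered. → 27%.
Line B: silk → 15.2; nonwoven → 15.2.1; unbleached → 15.2.1.2. Scheduled 24%. Eswyn agreement on 15.1.2.2: 15.2.1.2 not covered. → 24%.
Line C: linen → 15.1; nonwoven → 15.1.1; unbleached → 15.1.1.4. Scheduled 12%. quota on 15.1.1 exhausted → over-quota 27%; Tyrosia agreement on 15.1.1: CTH met → 3% available; Tyrosia agreement on 15.1.1.2: 15.1.1.4 not covered; preferential 3%. → 3%.
Line D: linen → 15.1; nonwoven → 15.1.1; printed → 15.1.1.2. Scheduled 36%. quota on 15.1.1 exhausted → over-quota 27%; Brenmore agreement on 15.1.2.4: 15.1.1.2 not covered. → 27%.
Line E: linen → 15.1; knitted → 15.1.2; bleached → 15.1.2.3. Scheduled 30%. Tyrosia agreement on 15.1.1: 15.1.2.3 not covered; Tyrosia agreement on 15.1.1.2: 15.1.2.3 not covered. → 30%.
Sum: 27% + 24% + 3% + 27% + 30% = 111%.

111%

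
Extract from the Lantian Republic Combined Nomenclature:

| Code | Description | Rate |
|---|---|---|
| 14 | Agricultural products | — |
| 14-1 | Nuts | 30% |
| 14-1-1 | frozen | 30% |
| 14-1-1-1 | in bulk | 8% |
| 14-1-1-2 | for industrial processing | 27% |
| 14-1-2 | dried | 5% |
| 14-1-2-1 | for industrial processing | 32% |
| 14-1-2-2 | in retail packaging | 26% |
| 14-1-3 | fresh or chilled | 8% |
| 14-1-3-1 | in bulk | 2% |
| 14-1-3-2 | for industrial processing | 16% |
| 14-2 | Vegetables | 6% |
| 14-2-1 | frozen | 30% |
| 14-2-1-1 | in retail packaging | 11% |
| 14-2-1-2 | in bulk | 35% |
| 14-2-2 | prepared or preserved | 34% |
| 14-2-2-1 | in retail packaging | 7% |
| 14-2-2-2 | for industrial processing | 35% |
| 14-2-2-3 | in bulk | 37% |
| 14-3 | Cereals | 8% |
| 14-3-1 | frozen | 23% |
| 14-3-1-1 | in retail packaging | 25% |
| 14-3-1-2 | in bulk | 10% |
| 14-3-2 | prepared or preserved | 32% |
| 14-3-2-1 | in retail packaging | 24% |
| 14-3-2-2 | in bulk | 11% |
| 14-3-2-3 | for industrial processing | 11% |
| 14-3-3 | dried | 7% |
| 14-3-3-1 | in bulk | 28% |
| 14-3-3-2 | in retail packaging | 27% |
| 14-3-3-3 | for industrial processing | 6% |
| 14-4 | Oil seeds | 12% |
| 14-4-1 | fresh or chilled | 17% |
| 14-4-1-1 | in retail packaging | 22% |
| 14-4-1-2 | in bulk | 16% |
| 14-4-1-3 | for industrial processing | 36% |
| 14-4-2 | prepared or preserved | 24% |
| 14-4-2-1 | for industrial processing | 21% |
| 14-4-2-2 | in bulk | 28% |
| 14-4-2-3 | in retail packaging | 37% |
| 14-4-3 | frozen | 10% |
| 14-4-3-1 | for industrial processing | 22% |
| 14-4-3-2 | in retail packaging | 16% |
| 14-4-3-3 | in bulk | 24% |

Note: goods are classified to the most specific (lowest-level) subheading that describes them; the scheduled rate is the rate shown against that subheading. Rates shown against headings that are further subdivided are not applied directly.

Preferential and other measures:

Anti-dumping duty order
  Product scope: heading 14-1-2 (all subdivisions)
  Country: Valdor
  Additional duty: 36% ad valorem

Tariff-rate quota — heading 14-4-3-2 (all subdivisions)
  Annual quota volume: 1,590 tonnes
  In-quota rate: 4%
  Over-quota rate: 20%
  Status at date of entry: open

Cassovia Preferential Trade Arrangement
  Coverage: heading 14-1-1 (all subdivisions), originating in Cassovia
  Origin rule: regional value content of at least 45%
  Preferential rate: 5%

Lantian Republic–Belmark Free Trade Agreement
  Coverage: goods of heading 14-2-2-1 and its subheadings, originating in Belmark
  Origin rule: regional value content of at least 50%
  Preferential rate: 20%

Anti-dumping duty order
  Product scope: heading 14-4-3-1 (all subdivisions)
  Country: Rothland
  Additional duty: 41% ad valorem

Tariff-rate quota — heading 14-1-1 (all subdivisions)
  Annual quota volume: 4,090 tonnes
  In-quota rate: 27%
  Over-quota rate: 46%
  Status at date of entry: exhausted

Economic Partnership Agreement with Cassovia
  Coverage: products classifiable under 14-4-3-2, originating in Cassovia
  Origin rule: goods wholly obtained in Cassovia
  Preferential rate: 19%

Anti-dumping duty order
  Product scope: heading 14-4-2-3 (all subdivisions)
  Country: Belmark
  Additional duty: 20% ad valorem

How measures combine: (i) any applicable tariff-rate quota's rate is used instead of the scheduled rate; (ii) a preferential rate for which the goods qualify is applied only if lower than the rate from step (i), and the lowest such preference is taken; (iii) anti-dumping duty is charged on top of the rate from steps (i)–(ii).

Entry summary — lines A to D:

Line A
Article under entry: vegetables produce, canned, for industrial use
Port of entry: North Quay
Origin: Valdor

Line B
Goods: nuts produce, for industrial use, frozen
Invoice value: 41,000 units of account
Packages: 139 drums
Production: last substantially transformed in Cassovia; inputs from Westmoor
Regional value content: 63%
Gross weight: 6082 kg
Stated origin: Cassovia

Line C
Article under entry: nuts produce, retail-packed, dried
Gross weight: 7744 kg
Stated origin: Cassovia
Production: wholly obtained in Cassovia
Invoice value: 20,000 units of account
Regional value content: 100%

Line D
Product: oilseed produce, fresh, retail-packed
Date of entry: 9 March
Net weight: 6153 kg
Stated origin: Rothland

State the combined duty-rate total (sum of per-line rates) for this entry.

Line A: vegetables → 14-2; canned → 14-2-2; for industrial use → 14-2-2-2. Scheduled 35%. No special measure applies. → 35%.
Line B: nuts → 14-1; frozen → 14-1-1; for industrial use → 14-1-1-2. Scheduled 27%. quota on 14-1-1 exhausted → over-quota 46%; Cassovia agreement on 14-1-1: RVC ≥ 45% → 5% available; Cassovia agreement on 14-4-3-2: 14-1-1-2 not covered; preferential 5%. → 5%.
Line C: nuts → 14-1; dried → 14-1-2; retail-packed → 14-1-2-2. Scheduled 26%. Cassovia agreement on 14-1-1: 14-1-2-2 not covered; Cassovia agreement on 14-4-3-2: 14-1-2-2 not covered. → 26%.
Line D: oilseed → 14-4; fresh → 14-4-1; retail-packed → 14-4-1-1. Scheduled 22%. No special measure applies. → 22%.
Sum: 35% + 5% + 26% + 22% = 88%.

88%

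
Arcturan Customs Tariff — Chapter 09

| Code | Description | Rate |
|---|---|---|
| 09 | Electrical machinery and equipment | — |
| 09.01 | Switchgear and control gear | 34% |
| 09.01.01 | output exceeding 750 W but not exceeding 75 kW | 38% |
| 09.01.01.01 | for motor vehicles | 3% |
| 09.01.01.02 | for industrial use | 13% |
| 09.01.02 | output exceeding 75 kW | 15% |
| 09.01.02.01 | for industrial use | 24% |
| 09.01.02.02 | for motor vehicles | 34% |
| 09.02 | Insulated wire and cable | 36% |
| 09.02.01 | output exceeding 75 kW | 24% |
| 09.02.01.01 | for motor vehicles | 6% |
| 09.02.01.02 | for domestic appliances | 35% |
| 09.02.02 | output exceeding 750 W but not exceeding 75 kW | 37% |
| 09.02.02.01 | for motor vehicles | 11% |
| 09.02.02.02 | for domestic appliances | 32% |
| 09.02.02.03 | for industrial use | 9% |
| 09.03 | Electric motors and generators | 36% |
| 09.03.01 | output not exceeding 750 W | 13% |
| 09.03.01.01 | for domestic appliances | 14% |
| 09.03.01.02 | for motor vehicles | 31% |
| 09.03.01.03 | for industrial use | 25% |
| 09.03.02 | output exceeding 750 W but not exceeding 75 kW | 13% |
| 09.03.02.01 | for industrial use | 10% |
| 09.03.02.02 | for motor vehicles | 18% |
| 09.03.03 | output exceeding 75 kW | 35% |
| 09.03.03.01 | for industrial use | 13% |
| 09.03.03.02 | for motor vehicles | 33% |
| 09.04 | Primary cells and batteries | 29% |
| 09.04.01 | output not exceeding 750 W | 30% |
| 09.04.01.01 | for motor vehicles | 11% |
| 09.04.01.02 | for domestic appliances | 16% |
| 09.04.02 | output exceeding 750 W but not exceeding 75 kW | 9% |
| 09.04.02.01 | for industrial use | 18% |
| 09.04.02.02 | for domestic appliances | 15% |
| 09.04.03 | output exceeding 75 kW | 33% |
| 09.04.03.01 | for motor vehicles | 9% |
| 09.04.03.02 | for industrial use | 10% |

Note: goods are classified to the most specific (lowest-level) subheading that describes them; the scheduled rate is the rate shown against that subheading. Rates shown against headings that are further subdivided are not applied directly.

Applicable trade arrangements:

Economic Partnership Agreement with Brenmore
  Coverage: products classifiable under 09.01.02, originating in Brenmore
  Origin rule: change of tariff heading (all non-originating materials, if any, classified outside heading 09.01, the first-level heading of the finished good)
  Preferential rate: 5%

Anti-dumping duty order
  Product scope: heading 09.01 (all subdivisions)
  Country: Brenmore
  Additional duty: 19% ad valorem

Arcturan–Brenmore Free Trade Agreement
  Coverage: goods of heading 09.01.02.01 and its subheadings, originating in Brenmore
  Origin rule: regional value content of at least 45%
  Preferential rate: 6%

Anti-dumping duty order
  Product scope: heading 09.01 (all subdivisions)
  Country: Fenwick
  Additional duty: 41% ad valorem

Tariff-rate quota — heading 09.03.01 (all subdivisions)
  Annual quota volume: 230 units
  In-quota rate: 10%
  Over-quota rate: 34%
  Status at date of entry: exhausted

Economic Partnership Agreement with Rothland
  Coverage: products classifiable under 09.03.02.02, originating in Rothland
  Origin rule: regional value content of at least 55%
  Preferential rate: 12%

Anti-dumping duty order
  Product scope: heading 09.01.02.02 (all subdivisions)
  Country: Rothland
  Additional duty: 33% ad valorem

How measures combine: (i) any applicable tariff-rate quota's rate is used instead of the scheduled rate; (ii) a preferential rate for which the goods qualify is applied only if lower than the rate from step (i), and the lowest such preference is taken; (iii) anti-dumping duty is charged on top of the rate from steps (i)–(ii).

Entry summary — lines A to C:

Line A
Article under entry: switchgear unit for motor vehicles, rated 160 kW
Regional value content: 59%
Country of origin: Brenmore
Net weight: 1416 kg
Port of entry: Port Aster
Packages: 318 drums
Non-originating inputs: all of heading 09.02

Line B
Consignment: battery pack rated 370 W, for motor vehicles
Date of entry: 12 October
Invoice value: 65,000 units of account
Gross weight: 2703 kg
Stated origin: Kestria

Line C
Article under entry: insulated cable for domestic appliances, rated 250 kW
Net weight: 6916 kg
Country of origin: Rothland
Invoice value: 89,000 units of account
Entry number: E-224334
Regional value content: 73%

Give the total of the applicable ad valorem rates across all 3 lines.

Line A: switchgear unit → 09.01; rated 160 kW → 09.01.02; for motor vehicles → 09.01.02.02. Scheduled 34%. Brenmore agreement on 09.01.02: CTH met → 5% available; Brenmore agreement on 09.01.02.01: 09.01.02.02 not covered; preferential 5%; anti-dumping (Brenmore, 09.01): +19%; total 5% + 19% = 24%. → 24%.
Line B: battery pack → 09.04; rated 370 W → 09.04.01; for motor vehicles → 09.04.01.01. Scheduled 11%. No special measure applies. → 11%.
Line C: insulated cable → 09.02; rated 250 kW → 09.02.01; for domestic appliances → 09.02.01.02. Scheduled 35%. Rothland agreement on 09.03.02.02: 09.02.01.02 not covered. → 35%.
Sum: 24% + 11% + 35% = 70%.

70%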